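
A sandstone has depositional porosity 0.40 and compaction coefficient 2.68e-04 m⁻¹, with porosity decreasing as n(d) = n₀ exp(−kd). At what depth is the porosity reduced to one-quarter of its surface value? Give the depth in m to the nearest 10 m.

5170 m

Working in km (1 km = 1000 m; k in km⁻¹ = k in m⁻¹ × 1000):
n/n₀ = 1/4 ⇒ exp(−k·d) = 1/4 ⇒ d = ln(4) / k
d = 1.3863 / 0.268 = 5.173 km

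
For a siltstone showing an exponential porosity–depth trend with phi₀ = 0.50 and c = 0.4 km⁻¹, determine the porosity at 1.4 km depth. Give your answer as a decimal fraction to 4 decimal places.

phi = phi₀·exp(−c·z) = 0.5 × exp(−0.4 × 1.4) = 0.5 × exp(−0.56)
  = 0.5 × 0.5712 = 0.2856

0.2856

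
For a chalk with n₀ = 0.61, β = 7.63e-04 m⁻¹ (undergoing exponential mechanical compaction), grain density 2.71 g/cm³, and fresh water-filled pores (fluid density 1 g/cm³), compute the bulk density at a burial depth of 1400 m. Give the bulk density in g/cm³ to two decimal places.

2.35 g/cm³

Working in km (1 km = 1000 m; β in km⁻¹ = β in m⁻¹ × 1000):
Porosity at depth: n = 0.61·exp(−0.763×1.4) = 0.61×0.3436 = 0.2096
Bulk density: ρ_b = (1−n)ρ_g + n·ρ_f = 0.7904×2.71 + 0.2096×1
       = 2.142 + 0.210 = 2.352 g/cm³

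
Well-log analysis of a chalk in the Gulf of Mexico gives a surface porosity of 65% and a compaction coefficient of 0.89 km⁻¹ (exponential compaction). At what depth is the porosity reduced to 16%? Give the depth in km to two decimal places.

Invert Athy's law: d = ln(n₀/n) / k
d = ln(0.65/0.16) / 0.89 = ln(4.062) / 0.89 = 1.4018 / 0.89 = 1.575 km

1.58 km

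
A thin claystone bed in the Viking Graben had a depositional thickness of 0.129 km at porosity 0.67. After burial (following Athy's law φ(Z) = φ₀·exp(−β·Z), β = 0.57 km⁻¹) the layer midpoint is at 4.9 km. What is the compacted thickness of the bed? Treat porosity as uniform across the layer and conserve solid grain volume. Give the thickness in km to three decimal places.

0.044 km

Porosity at 4.9 km: φ = 0.67·exp(−0.57×4.9) = 0.0410
Solid-volume conservation: h(1−φ) = h₀(1−φ₀) ⇒ h = h₀·(1−φ₀)/(1−φ)
h = 0.129 × (1 − 0.67)/(1 − 0.0410) = 0.129 × 0.3441 = 0.0444 km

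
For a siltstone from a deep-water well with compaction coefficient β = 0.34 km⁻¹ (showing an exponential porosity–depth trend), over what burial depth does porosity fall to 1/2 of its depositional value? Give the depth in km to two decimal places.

phi/phi₀ = 1/2 ⇒ exp(−β·z) = 1/2 ⇒ z = ln(2) / β
z = 0.6931 / 0.34 = 2.039 km

2.04 km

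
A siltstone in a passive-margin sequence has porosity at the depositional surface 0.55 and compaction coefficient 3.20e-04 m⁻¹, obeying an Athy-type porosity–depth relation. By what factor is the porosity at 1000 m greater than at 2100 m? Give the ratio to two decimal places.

1.42

Working in km (1 km = 1000 m; β in km⁻¹ = β in m⁻¹ × 1000):
phi(Z₁)/phi(Z₂) = e^(−β·Z₁)/e^(−β·Z₂) = e^{β(Z₂−Z₁)}
= exp(0.32 × 1.1) = exp(0.352) = 1.4219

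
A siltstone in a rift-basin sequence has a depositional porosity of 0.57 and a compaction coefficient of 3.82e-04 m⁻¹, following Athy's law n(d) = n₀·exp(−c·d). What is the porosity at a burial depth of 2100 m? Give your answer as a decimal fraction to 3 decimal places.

Working in km (1 km = 1000 m; c in km⁻¹ = c in m⁻¹ × 1000):
n = n₀·exp(−c·d) = 0.57 × exp(−0.382 × 2.1) = 0.57 × exp(−0.8022)
  = 0.57 × 0.4483 = 0.2556

0.256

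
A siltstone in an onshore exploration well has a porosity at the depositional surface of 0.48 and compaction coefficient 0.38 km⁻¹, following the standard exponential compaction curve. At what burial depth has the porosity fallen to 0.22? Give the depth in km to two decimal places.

Invert Athy's law: Z = ln(φ₀/φ) / β
Z = ln(0.48/0.22) / 0.38 = ln(2.182) / 0.38 = 0.7802 / 0.38 = 2.053 km

2.05 km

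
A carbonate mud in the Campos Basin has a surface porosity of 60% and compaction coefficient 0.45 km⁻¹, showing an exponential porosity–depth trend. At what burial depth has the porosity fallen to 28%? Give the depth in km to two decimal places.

Invert Athy's law: Z = ln(n₀/n) / β
Z = ln(0.6/0.28) / 0.45 = ln(2.143) / 0.45 = 0.7621 / 0.45 = 1.694 km

1.69 km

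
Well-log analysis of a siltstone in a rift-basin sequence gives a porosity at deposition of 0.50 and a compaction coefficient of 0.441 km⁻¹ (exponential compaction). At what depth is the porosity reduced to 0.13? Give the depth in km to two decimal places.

3.05 km

Invert Athy's law: Z = ln(phi₀/phi) / c
Z = ln(0.5/0.13) / 0.441 = ln(3.846) / 0.441 = 1.3471 / 0.441 = 3.055 km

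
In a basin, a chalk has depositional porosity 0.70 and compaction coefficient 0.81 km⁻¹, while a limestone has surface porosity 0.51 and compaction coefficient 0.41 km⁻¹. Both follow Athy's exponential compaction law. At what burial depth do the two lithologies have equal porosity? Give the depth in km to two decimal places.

0.79 km

Set φ₀ₐ e^(−kₐZ) = φ₀ᵦ e^(−kᵦZ) ⇒ ln(φ₀ₐ/φ₀ᵦ) = (kₐ − kᵦ)·Z
Z = ln(0.7/0.51) / (0.81 − 0.41) = 0.3167 / 0.4 = 0.792 km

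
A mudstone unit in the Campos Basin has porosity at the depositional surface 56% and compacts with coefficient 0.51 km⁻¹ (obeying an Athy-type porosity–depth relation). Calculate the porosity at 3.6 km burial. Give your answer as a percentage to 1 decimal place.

8.9%

φ = φ₀·exp(−β·z) = 0.56 × exp(−0.51 × 3.6) = 0.56 × exp(−1.836)
  = 0.56 × 0.1595 = 0.0893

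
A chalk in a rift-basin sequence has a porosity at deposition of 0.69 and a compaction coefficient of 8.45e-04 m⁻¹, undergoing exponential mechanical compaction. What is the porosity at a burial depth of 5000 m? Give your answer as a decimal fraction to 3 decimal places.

Working in km (1 km = 1000 m; c in km⁻¹ = c in m⁻¹ × 1000):
φ = φ₀·exp(−c·Z) = 0.69 × exp(−0.845 × 5) = 0.69 × exp(−4.225)
  = 0.69 × 0.0146 = 0.0101

0.010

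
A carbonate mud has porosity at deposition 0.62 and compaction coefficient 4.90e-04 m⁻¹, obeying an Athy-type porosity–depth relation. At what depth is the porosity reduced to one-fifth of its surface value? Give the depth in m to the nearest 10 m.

3280 m

Working in km (1 km = 1000 m; c in km⁻¹ = c in m⁻¹ × 1000):
phi/phi₀ = 1/5 ⇒ exp(−c·Z) = 1/5 ⇒ Z = ln(5) / c
Z = 1.6094 / 0.49 = 3.285 km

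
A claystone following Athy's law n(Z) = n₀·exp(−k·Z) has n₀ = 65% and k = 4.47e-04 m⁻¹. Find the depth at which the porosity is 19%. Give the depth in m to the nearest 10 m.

2750 m

Working in km (1 km = 1000 m; k in km⁻¹ = k in m⁻¹ × 1000):
Invert Athy's law: Z = ln(n₀/n) / k
Z = ln(0.65/0.19) / 0.447 = ln(3.421) / 0.447 = 1.2299 / 0.447 = 2.752 km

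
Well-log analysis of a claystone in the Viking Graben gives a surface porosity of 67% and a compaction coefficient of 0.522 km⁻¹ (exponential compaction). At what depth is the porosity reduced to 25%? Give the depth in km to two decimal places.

Invert Athy's law: Z = ln(φ₀/φ) / c
Z = ln(0.67/0.25) / 0.522 = ln(2.68) / 0.522 = 0.9858 / 0.522 = 1.889 km

1.89 km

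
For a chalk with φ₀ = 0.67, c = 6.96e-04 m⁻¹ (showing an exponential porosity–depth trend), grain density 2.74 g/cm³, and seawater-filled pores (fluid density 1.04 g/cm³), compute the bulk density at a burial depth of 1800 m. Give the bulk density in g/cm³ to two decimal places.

2.41 g/cm³

Working in km (1 km = 1000 m; c in km⁻¹ = c in m⁻¹ × 1000):
Porosity at depth: φ = 0.67·exp(−0.696×1.8) = 0.67×0.2857 = 0.1914
Bulk density: ρ_b = (1−φ)ρ_g + φ·ρ_f = 0.8086×2.74 + 0.1914×1.04
       = 2.216 + 0.199 = 2.415 g/cm³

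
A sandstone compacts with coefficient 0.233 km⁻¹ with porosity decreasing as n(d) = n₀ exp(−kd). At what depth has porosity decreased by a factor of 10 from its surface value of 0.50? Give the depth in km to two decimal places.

9.88 km

n/n₀ = 1/10 ⇒ exp(−k·d) = 1/10 ⇒ d = ln(10) / k
d = 2.3026 / 0.233 = 9.882 km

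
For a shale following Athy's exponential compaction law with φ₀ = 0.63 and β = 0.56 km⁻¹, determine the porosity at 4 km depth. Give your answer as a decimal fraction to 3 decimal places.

φ = φ₀·exp(−β·Z) = 0.63 × exp(−0.56 × 4) = 0.63 × exp(−2.24)
  = 0.63 × 0.1065 = 0.0671

0.067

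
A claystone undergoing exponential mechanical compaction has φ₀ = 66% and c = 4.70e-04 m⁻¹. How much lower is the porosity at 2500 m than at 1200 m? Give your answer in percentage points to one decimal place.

17.2 percentage points

Working in km (1 km = 1000 m; c in km⁻¹ = c in m⁻¹ × 1000):
φ(1.2) = 0.66·e^(−0.47×1.2) = 0.3755
φ(2.5) = 0.66·e^(−0.47×2.5) = 0.2038
Δφ = 0.3755 − 0.2038 = 0.1717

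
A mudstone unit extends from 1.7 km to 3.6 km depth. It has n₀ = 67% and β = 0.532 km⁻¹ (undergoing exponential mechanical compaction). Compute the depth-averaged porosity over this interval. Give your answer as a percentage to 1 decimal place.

17.1%

⟨n⟩ = (1/(d₂−d₁)) ∫ n₀ e^(−βd) dd = n₀·(e^(−β·d₁) − e^(−β·d₂)) / (β·(d₂−d₁))
e^(−0.532×1.7) = 0.4048; e^(−0.532×3.6) = 0.1473
⟨n⟩ = 0.67 × (0.4048 − 0.1473) / (0.532 × 1.9) = 0.67 × 0.2547 = 0.1707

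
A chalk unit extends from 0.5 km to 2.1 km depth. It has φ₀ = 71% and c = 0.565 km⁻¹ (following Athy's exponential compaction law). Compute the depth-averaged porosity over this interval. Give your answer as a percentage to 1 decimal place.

35.2%

⟨φ⟩ = (1/(z₂−z₁)) ∫ φ₀ e^(−cz) dz = φ₀·(e^(−c·z₁) − e^(−c·z₂)) / (c·(z₂−z₁))
e^(−0.565×0.5) = 0.7539; e^(−0.565×2.1) = 0.3053
⟨φ⟩ = 0.71 × (0.7539 − 0.3053) / (0.565 × 1.6) = 0.71 × 0.4962 = 0.3523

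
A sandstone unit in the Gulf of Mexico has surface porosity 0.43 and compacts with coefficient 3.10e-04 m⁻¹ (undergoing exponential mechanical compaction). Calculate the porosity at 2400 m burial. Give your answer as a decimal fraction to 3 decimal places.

Working in km (1 km = 1000 m; c in km⁻¹ = c in m⁻¹ × 1000):
n = n₀·exp(−c·d) = 0.43 × exp(−0.31 × 2.4) = 0.43 × exp(−0.744)
  = 0.43 × 0.4752 = 0.2043

0.204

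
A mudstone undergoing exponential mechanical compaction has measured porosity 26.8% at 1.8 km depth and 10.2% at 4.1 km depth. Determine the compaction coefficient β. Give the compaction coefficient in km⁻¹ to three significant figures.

0.420 km⁻¹

Athy: φ(Z) = φ₀ e^(−βZ) ⇒ φ₁/φ₂ = e^{β(Z₂−Z₁)} ⇒ β = ln(φ₁/φ₂)/(Z₂−Z₁)
β = ln(0.268/0.102) / (4.1 − 1.8) = ln(2.627) / 2.3 = 0.9660 / 2.3 = 0.42 km⁻¹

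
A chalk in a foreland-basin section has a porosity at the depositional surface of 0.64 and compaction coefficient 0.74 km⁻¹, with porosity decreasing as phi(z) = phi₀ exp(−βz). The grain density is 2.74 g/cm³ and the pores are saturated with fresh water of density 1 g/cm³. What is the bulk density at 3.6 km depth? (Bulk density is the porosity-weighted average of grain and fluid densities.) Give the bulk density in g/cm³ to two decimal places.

2.66 g/cm³

Porosity at depth: phi = 0.64·exp(−0.74×3.6) = 0.64×0.0697 = 0.0446
Bulk density: ρ_b = (1−phi)ρ_g + phi·ρ_f = 0.9554×2.74 + 0.0446×1
       = 2.618 + 0.045 = 2.662 g/cm³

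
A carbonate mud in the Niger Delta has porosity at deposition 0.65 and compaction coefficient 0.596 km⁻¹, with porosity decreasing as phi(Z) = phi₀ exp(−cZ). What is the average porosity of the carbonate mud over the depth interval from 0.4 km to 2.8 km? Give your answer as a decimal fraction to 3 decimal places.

0.272

⟨phi⟩ = (1/(Z₂−Z₁)) ∫ phi₀ e^(−cZ) dZ = phi₀·(e^(−c·Z₁) − e^(−c·Z₂)) / (c·(Z₂−Z₁))
e^(−0.596×0.4) = 0.7879; e^(−0.596×2.8) = 0.1885
⟨phi⟩ = 0.65 × (0.7879 − 0.1885) / (0.596 × 2.4) = 0.65 × 0.4191 = 0.2724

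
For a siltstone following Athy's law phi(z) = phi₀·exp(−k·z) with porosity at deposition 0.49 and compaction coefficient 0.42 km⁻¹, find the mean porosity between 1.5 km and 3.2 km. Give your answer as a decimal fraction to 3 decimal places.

0.187

⟨phi⟩ = (1/(z₂−z₁)) ∫ phi₀ e^(−kz) dz = phi₀·(e^(−k·z₁) − e^(−k·z₂)) / (k·(z₂−z₁))
e^(−0.42×1.5) = 0.5326; e^(−0.42×3.2) = 0.2608
⟨phi⟩ = 0.49 × (0.5326 − 0.2608) / (0.42 × 1.7) = 0.49 × 0.3807 = 0.1865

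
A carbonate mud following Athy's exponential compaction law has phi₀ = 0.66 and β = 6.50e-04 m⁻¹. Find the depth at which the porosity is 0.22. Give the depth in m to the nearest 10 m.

Working in km (1 km = 1000 m; β in km⁻¹ = β in m⁻¹ × 1000):
Invert Athy's law: z = ln(phi₀/phi) / β
z = ln(0.66/0.22) / 0.65 = ln(3) / 0.65 = 1.0986 / 0.65 = 1.690 km

1690 m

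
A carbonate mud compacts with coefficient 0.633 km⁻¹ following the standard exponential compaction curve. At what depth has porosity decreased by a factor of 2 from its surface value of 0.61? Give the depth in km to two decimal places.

φ/φ₀ = 1/2 ⇒ exp(−c·d) = 1/2 ⇒ d = ln(2) / c
d = 0.6931 / 0.633 = 1.095 km

1.10 km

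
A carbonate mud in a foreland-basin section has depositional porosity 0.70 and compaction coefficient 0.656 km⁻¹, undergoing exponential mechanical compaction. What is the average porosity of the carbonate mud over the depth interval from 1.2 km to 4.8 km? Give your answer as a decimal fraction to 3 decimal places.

0.122

⟨φ⟩ = (1/(d₂−d₁)) ∫ φ₀ e^(−kd) dd = φ₀·(e^(−k·d₁) − e^(−k·d₂)) / (k·(d₂−d₁))
e^(−0.656×1.2) = 0.4551; e^(−0.656×4.8) = 0.0429
⟨φ⟩ = 0.7 × (0.4551 − 0.0429) / (0.656 × 3.6) = 0.7 × 0.1745 = 0.1222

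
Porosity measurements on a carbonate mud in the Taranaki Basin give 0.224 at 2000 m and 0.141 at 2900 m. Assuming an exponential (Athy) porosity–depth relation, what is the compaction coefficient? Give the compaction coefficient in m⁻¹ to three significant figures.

Working in km (1 km = 1000 m; β in km⁻¹ = β in m⁻¹ × 1000):
Athy: φ(Z) = φ₀ e^(−βZ) ⇒ φ₁/φ₂ = e^{β(Z₂−Z₁)} ⇒ β = ln(φ₁/φ₂)/(Z₂−Z₁)
β = ln(0.224/0.141) / (2.9 − 2) = ln(1.589) / 0.9 = 0.4629 / 0.9 = 0.5143 km⁻¹

0.000514 m⁻¹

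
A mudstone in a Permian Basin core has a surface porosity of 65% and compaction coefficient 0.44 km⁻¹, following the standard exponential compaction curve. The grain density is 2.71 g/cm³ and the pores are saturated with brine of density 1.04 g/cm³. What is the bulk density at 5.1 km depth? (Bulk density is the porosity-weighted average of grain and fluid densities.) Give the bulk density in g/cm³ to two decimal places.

2.59 g/cm³

Porosity at depth: φ = 0.65·exp(−0.44×5.1) = 0.65×0.1060 = 0.0689
Bulk density: ρ_b = (1−φ)ρ_g + φ·ρ_f = 0.9311×2.71 + 0.0689×1.04
       = 2.523 + 0.072 = 2.595 g/cm³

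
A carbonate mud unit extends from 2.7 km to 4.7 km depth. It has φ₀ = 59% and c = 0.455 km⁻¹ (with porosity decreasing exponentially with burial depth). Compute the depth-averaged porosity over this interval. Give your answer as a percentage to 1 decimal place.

⟨φ⟩ = (1/(z₂−z₁)) ∫ φ₀ e^(−cz) dz = φ₀·(e^(−c·z₁) − e^(−c·z₂)) / (c·(z₂−z₁))
e^(−0.455×2.7) = 0.2927; e^(−0.455×4.7) = 0.1178
⟨φ⟩ = 0.59 × (0.2927 − 0.1178) / (0.455 × 2) = 0.59 × 0.1922 = 0.1134

11.3%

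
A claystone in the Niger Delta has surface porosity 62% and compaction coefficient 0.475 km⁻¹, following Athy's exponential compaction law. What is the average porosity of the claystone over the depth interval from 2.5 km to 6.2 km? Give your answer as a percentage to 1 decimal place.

8.9%

⟨n⟩ = (1/(z₂−z₁)) ∫ n₀ e^(−kz) dz = n₀·(e^(−k·z₁) − e^(−k·z₂)) / (k·(z₂−z₁))
e^(−0.475×2.5) = 0.3050; e^(−0.475×6.2) = 0.0526
⟨n⟩ = 0.62 × (0.3050 − 0.0526) / (0.475 × 3.7) = 0.62 × 0.1436 = 0.0890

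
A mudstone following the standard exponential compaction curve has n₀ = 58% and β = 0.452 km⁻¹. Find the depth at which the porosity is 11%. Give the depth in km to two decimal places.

3.68 km

Invert Athy's law: Z = ln(n₀/n) / β
Z = ln(0.58/0.11) / 0.452 = ln(5.273) / 0.452 = 1.6625 / 0.452 = 3.678 km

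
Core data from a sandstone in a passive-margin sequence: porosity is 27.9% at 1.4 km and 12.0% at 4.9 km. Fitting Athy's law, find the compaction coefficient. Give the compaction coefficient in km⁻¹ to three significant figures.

Athy: φ(z) = φ₀ e^(−kz) ⇒ φ₁/φ₂ = e^{k(z₂−z₁)} ⇒ k = ln(φ₁/φ₂)/(z₂−z₁)
k = ln(0.279/0.12) / (4.9 − 1.4) = ln(2.325) / 3.5 = 0.8437 / 3.5 = 0.2411 km⁻¹

0.241 km⁻¹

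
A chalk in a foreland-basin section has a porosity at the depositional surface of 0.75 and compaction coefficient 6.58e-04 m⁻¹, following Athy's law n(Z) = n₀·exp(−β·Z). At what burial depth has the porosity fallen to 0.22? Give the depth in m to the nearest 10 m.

1860 m

Working in km (1 km = 1000 m; β in km⁻¹ = β in m⁻¹ × 1000):
Invert Athy's law: Z = ln(n₀/n) / β
Z = ln(0.75/0.22) / 0.658 = ln(3.409) / 0.658 = 1.2264 / 0.658 = 1.864 km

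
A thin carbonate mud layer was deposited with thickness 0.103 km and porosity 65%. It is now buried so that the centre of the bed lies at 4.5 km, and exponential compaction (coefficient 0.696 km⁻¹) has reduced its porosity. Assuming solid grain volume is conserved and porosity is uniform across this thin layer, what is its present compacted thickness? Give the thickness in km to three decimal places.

0.037 km

Porosity at 4.5 km: φ = 0.65·exp(−0.696×4.5) = 0.0284
Solid-volume conservation: h(1−φ) = h₀(1−φ₀) ⇒ h = h₀·(1−φ₀)/(1−φ)
h = 0.103 × (1 − 0.65)/(1 − 0.0284) = 0.103 × 0.3602 = 0.0371 km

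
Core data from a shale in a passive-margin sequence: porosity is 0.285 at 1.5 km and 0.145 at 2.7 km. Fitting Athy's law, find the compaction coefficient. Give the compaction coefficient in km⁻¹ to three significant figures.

0.563 km⁻¹

Athy: φ(d) = φ₀ e^(−kd) ⇒ φ₁/φ₂ = e^{k(d₂−d₁)} ⇒ k = ln(φ₁/φ₂)/(d₂−d₁)
k = ln(0.285/0.145) / (2.7 − 1.5) = ln(1.966) / 1.2 = 0.6758 / 1.2 = 0.5631 km⁻¹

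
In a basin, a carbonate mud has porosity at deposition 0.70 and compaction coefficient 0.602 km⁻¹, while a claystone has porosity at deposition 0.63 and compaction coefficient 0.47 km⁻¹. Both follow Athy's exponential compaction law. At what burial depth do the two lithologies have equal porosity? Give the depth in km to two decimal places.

Set n₀ₐ e^(−kₐZ) = n₀ᵦ e^(−kᵦZ) ⇒ ln(n₀ₐ/n₀ᵦ) = (kₐ − kᵦ)·Z
Z = ln(0.7/0.63) / (0.602 − 0.47) = 0.1054 / 0.132 = 0.798 km

0.80 km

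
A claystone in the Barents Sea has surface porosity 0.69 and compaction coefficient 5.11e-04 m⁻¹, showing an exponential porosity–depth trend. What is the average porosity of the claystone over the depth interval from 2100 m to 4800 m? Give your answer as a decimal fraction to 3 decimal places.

Working in km (1 km = 1000 m; k in km⁻¹ = k in m⁻¹ × 1000):
⟨φ⟩ = (1/(Z₂−Z₁)) ∫ φ₀ e^(−kZ) dZ = φ₀·(e^(−k·Z₁) − e^(−k·Z₂)) / (k·(Z₂−Z₁))
e^(−0.511×2.1) = 0.3419; e^(−0.511×4.8) = 0.0861
⟨φ⟩ = 0.69 × (0.3419 − 0.0861) / (0.511 × 2.7) = 0.69 × 0.1855 = 0.1280

0.128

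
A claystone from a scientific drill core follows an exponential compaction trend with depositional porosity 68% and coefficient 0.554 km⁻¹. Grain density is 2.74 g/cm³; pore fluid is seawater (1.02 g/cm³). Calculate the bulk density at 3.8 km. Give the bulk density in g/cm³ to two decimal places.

2.60 g/cm³

Porosity at depth: n = 0.68·exp(−0.554×3.8) = 0.68×0.1218 = 0.0828
Bulk density: ρ_b = (1−n)ρ_g + n·ρ_f = 0.9172×2.74 + 0.0828×1.02
       = 2.513 + 0.084 = 2.598 g/cm³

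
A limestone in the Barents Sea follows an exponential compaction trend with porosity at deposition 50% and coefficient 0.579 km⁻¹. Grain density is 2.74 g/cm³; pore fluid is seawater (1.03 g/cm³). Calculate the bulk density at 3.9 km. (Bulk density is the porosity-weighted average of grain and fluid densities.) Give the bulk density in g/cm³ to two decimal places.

2.65 g/cm³

Porosity at depth: phi = 0.5·exp(−0.579×3.9) = 0.5×0.1045 = 0.0523
Bulk density: ρ_b = (1−phi)ρ_g + phi·ρ_f = 0.9477×2.74 + 0.0523×1.03
       = 2.597 + 0.054 = 2.651 g/cm³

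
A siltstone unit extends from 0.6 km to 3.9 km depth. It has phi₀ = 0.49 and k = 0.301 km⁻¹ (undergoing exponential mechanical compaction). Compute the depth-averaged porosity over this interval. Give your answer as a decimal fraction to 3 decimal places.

⟨phi⟩ = (1/(z₂−z₁)) ∫ phi₀ e^(−kz) dz = phi₀·(e^(−k·z₁) − e^(−k·z₂)) / (k·(z₂−z₁))
e^(−0.301×0.6) = 0.8348; e^(−0.301×3.9) = 0.3092
⟨phi⟩ = 0.49 × (0.8348 − 0.3092) / (0.301 × 3.3) = 0.49 × 0.5292 = 0.2593

0.259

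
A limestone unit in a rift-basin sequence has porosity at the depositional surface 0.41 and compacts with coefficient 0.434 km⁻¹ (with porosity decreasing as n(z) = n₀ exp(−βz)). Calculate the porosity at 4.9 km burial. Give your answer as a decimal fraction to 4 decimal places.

n = n₀·exp(−β·z) = 0.41 × exp(−0.434 × 4.9) = 0.41 × exp(−2.127)
  = 0.41 × 0.1192 = 0.0489

0.0489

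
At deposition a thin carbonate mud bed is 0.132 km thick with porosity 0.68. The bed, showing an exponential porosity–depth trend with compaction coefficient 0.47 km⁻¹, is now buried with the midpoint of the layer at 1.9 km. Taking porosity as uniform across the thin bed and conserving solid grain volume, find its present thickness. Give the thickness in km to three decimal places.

0.059 km

Porosity at 1.9 km: phi = 0.68·exp(−0.47×1.9) = 0.2784
Solid-volume conservation: h(1−phi) = h₀(1−phi₀) ⇒ h = h₀·(1−phi₀)/(1−phi)
h = 0.132 × (1 − 0.68)/(1 − 0.2784) = 0.132 × 0.4435 = 0.0585 km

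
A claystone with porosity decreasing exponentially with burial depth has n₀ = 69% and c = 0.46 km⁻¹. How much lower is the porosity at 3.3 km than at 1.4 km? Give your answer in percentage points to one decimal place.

21.1 percentage points

n(1.4) = 0.69·e^(−0.46×1.4) = 0.3624
n(3.3) = 0.69·e^(−0.46×3.3) = 0.1512
Δn = 0.3624 − 0.1512 = 0.2112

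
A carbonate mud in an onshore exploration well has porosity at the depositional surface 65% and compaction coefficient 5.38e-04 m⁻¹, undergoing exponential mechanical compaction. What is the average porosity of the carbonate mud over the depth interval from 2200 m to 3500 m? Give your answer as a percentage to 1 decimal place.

Working in km (1 km = 1000 m; c in km⁻¹ = c in m⁻¹ × 1000):
⟨φ⟩ = (1/(d₂−d₁)) ∫ φ₀ e^(−cd) dd = φ₀·(e^(−c·d₁) − e^(−c·d₂)) / (c·(d₂−d₁))
e^(−0.538×2.2) = 0.3062; e^(−0.538×3.5) = 0.1521
⟨φ⟩ = 0.65 × (0.3062 − 0.1521) / (0.538 × 1.3) = 0.65 × 0.2202 = 0.1432

14.3%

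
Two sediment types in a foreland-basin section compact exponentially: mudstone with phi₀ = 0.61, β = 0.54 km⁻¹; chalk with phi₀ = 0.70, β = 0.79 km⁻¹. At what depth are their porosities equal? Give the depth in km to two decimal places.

Set phi₀ₐ e^(−βₐz) = phi₀ᵦ e^(−βᵦz) ⇒ ln(phi₀ₐ/phi₀ᵦ) = (βₐ − βᵦ)·z
z = ln(0.61/0.7) / (0.54 − 0.79) = -0.1376 / -0.25 = 0.550 km

0.55 km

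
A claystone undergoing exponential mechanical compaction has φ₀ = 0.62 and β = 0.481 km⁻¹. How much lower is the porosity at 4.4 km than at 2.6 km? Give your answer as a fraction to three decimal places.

φ(2.6) = 0.62·e^(−0.481×2.6) = 0.1775
φ(4.4) = 0.62·e^(−0.481×4.4) = 0.0747
Δφ = 0.1775 − 0.0747 = 0.1028

0.103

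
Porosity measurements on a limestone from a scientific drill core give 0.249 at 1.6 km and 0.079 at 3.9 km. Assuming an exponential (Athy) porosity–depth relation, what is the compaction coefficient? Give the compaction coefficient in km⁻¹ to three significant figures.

Athy: φ(d) = φ₀ e^(−βd) ⇒ φ₁/φ₂ = e^{β(d₂−d₁)} ⇒ β = ln(φ₁/φ₂)/(d₂−d₁)
β = ln(0.249/0.079) / (3.9 − 1.6) = ln(3.152) / 2.3 = 1.1480 / 2.3 = 0.4991 km⁻¹

0.499 km⁻¹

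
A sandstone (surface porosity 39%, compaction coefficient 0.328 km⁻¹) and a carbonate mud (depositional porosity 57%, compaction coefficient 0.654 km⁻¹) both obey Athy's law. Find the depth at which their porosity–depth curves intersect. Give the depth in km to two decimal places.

Set n₀ₐ e^(−cₐd) = n₀ᵦ e^(−cᵦd) ⇒ ln(n₀ₐ/n₀ᵦ) = (cₐ − cᵦ)·d
d = ln(0.39/0.57) / (0.328 − 0.654) = -0.3795 / -0.326 = 1.164 km

1.16 km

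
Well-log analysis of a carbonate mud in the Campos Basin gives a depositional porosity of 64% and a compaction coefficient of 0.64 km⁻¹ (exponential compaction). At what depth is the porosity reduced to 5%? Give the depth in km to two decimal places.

Invert Athy's law: d = ln(n₀/n) / β
d = ln(0.64/0.05) / 0.64 = ln(12.8) / 0.64 = 2.5494 / 0.64 = 3.984 km

3.98 km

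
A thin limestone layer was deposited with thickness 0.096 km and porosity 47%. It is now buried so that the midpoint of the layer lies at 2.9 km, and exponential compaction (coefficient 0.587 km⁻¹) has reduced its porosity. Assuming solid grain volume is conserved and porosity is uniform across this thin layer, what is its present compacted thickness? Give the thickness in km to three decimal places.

0.056 km

Porosity at 2.9 km: phi = 0.47·exp(−0.587×2.9) = 0.0857
Solid-volume conservation: h(1−phi) = h₀(1−phi₀) ⇒ h = h₀·(1−phi₀)/(1−phi)
h = 0.096 × (1 − 0.47)/(1 − 0.0857) = 0.096 × 0.5797 = 0.0556 km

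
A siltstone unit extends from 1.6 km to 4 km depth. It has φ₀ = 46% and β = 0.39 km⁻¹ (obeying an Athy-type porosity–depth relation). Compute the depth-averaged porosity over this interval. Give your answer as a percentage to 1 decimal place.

16.0%

⟨φ⟩ = (1/(Z₂−Z₁)) ∫ φ₀ e^(−βZ) dZ = φ₀·(e^(−β·Z₁) − e^(−β·Z₂)) / (β·(Z₂−Z₁))
e^(−0.39×1.6) = 0.5358; e^(−0.39×4) = 0.2101
⟨φ⟩ = 0.46 × (0.5358 − 0.2101) / (0.39 × 2.4) = 0.46 × 0.3479 = 0.1600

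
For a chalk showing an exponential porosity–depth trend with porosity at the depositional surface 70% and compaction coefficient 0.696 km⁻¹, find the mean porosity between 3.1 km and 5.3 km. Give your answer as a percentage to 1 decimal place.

⟨phi⟩ = (1/(Z₂−Z₁)) ∫ phi₀ e^(−cZ) dZ = phi₀·(e^(−c·Z₁) − e^(−c·Z₂)) / (c·(Z₂−Z₁))
e^(−0.696×3.1) = 0.1156; e^(−0.696×5.3) = 0.0250
⟨phi⟩ = 0.7 × (0.1156 − 0.0250) / (0.696 × 2.2) = 0.7 × 0.0592 = 0.0414

4.1%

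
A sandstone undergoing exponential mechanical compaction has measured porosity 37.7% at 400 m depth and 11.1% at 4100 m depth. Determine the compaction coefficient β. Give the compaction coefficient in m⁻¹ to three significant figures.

0.000330 m⁻¹

Working in km (1 km = 1000 m; β in km⁻¹ = β in m⁻¹ × 1000):
Athy: n(z) = n₀ e^(−βz) ⇒ n₁/n₂ = e^{β(z₂−z₁)} ⇒ β = ln(n₁/n₂)/(z₂−z₁)
β = ln(0.377/0.111) / (4.1 − 0.4) = ln(3.396) / 3.7 = 1.2227 / 3.7 = 0.3305 km⁻¹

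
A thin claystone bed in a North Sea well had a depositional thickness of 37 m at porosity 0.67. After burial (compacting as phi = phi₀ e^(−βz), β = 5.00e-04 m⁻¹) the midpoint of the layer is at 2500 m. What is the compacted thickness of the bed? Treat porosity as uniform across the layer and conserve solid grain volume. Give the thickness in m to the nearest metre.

15 m

Working in km (1 km = 1000 m; β in km⁻¹ = β in m⁻¹ × 1000):
Porosity at 2.5 km: phi = 0.67·exp(−0.5×2.5) = 0.1920
Solid-volume conservation: h(1−phi) = h₀(1−phi₀) ⇒ h = h₀·(1−phi₀)/(1−phi)
h = 0.037 × (1 − 0.67)/(1 − 0.1920) = 0.037 × 0.4084 = 0.0151 km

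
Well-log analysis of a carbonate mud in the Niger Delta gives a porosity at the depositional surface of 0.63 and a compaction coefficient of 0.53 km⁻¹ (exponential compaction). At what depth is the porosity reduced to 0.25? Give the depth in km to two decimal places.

1.74 km

Invert Athy's law: d = ln(φ₀/φ) / β
d = ln(0.63/0.25) / 0.53 = ln(2.52) / 0.53 = 0.9243 / 0.53 = 1.744 km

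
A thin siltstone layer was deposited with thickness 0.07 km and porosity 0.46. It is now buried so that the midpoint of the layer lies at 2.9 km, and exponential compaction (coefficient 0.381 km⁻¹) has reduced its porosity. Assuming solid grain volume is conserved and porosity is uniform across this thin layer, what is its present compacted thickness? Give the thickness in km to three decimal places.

Porosity at 2.9 km: n = 0.46·exp(−0.381×2.9) = 0.1524
Solid-volume conservation: h(1−n) = h₀(1−n₀) ⇒ h = h₀·(1−n₀)/(1−n)
h = 0.07 × (1 − 0.46)/(1 − 0.1524) = 0.07 × 0.6371 = 0.0446 km

0.045 km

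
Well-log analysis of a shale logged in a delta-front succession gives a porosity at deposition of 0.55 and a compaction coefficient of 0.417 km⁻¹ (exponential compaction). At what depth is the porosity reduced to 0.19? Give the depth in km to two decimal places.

Invert Athy's law: z = ln(φ₀/φ) / β
z = ln(0.55/0.19) / 0.417 = ln(2.895) / 0.417 = 1.0629 / 0.417 = 2.549 km

2.55 km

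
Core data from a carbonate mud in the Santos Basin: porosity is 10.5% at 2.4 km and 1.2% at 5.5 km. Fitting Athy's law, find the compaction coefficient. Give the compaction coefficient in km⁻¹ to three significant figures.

0.700 km⁻¹

Athy: phi(Z) = phi₀ e^(−kZ) ⇒ phi₁/phi₂ = e^{k(Z₂−Z₁)} ⇒ k = ln(phi₁/phi₂)/(Z₂−Z₁)
k = ln(0.105/0.012) / (5.5 − 2.4) = ln(8.75) / 3.1 = 2.1691 / 3.1 = 0.6997 km⁻¹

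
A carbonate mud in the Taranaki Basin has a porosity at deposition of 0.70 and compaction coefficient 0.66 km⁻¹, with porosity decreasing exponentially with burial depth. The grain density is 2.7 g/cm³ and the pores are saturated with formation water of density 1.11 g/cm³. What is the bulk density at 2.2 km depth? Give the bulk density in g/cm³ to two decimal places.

2.44 g/cm³

Porosity at depth: phi = 0.7·exp(−0.66×2.2) = 0.7×0.2341 = 0.1639
Bulk density: ρ_b = (1−phi)ρ_g + phi·ρ_f = 0.8361×2.7 + 0.1639×1.11
       = 2.258 + 0.182 = 2.439 g/cm³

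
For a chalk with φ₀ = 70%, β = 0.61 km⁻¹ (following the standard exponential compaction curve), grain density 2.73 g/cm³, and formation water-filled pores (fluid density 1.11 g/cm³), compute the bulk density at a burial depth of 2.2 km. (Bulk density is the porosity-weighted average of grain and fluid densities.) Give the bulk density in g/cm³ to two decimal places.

2.43 g/cm³

Porosity at depth: φ = 0.7·exp(−0.61×2.2) = 0.7×0.2613 = 0.1829
Bulk density: ρ_b = (1−φ)ρ_g + φ·ρ_f = 0.8171×2.73 + 0.1829×1.11
       = 2.231 + 0.203 = 2.434 g/cm³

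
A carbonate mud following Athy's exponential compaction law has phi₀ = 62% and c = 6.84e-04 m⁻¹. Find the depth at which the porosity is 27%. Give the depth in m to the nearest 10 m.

1220 m

Working in km (1 km = 1000 m; c in km⁻¹ = c in m⁻¹ × 1000):
Invert Athy's law: Z = ln(phi₀/phi) / c
Z = ln(0.62/0.27) / 0.684 = ln(2.296) / 0.684 = 0.8313 / 0.684 = 1.215 km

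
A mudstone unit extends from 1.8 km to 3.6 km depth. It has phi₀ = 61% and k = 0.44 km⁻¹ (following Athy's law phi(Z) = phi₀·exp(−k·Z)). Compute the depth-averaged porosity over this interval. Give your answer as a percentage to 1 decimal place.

19.1%

⟨phi⟩ = (1/(Z₂−Z₁)) ∫ phi₀ e^(−kZ) dZ = phi₀·(e^(−k·Z₁) − e^(−k·Z₂)) / (k·(Z₂−Z₁))
e^(−0.44×1.8) = 0.4529; e^(−0.44×3.6) = 0.2052
⟨phi⟩ = 0.61 × (0.4529 − 0.2052) / (0.44 × 1.8) = 0.61 × 0.3129 = 0.1908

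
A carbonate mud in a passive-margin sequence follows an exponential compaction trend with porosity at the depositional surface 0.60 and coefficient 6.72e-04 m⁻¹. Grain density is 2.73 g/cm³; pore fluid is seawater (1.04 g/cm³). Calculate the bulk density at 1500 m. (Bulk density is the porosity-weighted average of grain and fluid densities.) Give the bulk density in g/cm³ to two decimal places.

2.36 g/cm³

Working in km (1 km = 1000 m; k in km⁻¹ = k in m⁻¹ × 1000):
Porosity at depth: n = 0.6·exp(−0.672×1.5) = 0.6×0.3649 = 0.2190
Bulk density: ρ_b = (1−n)ρ_g + n·ρ_f = 0.7810×2.73 + 0.2190×1.04
       = 2.132 + 0.228 = 2.360 g/cm³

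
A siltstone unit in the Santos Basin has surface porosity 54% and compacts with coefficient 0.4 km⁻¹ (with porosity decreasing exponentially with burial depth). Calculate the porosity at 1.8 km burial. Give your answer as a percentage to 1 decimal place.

φ = φ₀·exp(−k·Z) = 0.54 × exp(−0.4 × 1.8) = 0.54 × exp(−0.72)
  = 0.54 × 0.4868 = 0.2628

26.3%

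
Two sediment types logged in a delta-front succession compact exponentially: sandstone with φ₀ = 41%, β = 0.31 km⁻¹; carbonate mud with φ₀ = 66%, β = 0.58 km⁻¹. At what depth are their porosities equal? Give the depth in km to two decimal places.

1.76 km

Set φ₀ₐ e^(−βₐZ) = φ₀ᵦ e^(−βᵦZ) ⇒ ln(φ₀ₐ/φ₀ᵦ) = (βₐ − βᵦ)·Z
Z = ln(0.41/0.66) / (0.31 − 0.58) = -0.4761 / -0.27 = 1.763 km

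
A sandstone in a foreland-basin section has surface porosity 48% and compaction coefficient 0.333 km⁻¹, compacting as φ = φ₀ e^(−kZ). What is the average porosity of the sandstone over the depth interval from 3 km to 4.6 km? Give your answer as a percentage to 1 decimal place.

⟨φ⟩ = (1/(Z₂−Z₁)) ∫ φ₀ e^(−kZ) dZ = φ₀·(e^(−k·Z₁) − e^(−k·Z₂)) / (k·(Z₂−Z₁))
e^(−0.333×3) = 0.3682; e^(−0.333×4.6) = 0.2161
⟨φ⟩ = 0.48 × (0.3682 − 0.2161) / (0.333 × 1.6) = 0.48 × 0.2855 = 0.1370

13.7%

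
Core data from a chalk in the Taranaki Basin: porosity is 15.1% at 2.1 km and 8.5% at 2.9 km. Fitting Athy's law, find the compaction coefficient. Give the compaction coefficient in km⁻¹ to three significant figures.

Athy: n(d) = n₀ e^(−βd) ⇒ n₁/n₂ = e^{β(d₂−d₁)} ⇒ β = ln(n₁/n₂)/(d₂−d₁)
β = ln(0.151/0.085) / (2.9 − 2.1) = ln(1.776) / 0.8 = 0.5746 / 0.8 = 0.7183 km⁻¹

0.718 km⁻¹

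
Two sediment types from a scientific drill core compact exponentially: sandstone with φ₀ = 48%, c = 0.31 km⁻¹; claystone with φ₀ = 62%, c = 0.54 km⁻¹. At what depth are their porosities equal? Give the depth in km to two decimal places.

Set φ₀ₐ e^(−cₐz) = φ₀ᵦ e^(−cᵦz) ⇒ ln(φ₀ₐ/φ₀ᵦ) = (cₐ − cᵦ)·z
z = ln(0.48/0.62) / (0.31 − 0.54) = -0.2559 / -0.23 = 1.113 km

1.11 km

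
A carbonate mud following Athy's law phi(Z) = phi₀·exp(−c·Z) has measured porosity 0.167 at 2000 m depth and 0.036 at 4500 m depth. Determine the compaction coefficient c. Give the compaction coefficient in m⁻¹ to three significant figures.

0.000614 m⁻¹

Working in km (1 km = 1000 m; c in km⁻¹ = c in m⁻¹ × 1000):
Athy: phi(Z) = phi₀ e^(−cZ) ⇒ phi₁/phi₂ = e^{c(Z₂−Z₁)} ⇒ c = ln(phi₁/phi₂)/(Z₂−Z₁)
c = ln(0.167/0.036) / (4.5 − 2) = ln(4.639) / 2.5 = 1.5345 / 2.5 = 0.6138 km⁻¹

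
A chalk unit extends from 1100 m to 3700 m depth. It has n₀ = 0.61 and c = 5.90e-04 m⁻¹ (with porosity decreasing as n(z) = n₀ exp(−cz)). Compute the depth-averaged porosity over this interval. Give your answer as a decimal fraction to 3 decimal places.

0.163

Working in km (1 km = 1000 m; c in km⁻¹ = c in m⁻¹ × 1000):
⟨n⟩ = (1/(z₂−z₁)) ∫ n₀ e^(−cz) dz = n₀·(e^(−c·z₁) − e^(−c·z₂)) / (c·(z₂−z₁))
e^(−0.59×1.1) = 0.5226; e^(−0.59×3.7) = 0.1127
⟨n⟩ = 0.61 × (0.5226 − 0.1127) / (0.59 × 2.6) = 0.61 × 0.2672 = 0.1630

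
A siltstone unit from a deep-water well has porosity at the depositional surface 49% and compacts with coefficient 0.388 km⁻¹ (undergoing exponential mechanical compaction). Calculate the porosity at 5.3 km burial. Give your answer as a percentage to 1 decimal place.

n = n₀·exp(−k·d) = 0.49 × exp(−0.388 × 5.3) = 0.49 × exp(−2.056)
  = 0.49 × 0.1279 = 0.0627

6.3%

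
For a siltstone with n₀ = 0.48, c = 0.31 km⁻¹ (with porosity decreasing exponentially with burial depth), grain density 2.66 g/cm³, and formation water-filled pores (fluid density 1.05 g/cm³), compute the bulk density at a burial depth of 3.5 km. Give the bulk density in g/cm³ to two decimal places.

Porosity at depth: n = 0.48·exp(−0.31×3.5) = 0.48×0.3379 = 0.1622
Bulk density: ρ_b = (1−n)ρ_g + n·ρ_f = 0.8378×2.66 + 0.1622×1.05
       = 2.229 + 0.170 = 2.399 g/cm³

2.40 g/cm³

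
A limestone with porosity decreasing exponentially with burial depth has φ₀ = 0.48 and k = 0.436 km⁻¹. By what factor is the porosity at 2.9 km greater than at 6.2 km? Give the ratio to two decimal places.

φ(d₁)/φ(d₂) = e^(−k·d₁)/e^(−k·d₂) = e^{k(d₂−d₁)}
= exp(0.436 × 3.3) = exp(1.439) = 4.2156

4.22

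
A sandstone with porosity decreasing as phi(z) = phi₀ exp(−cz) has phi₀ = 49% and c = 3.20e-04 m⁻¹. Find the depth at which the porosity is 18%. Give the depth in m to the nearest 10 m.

Working in km (1 km = 1000 m; c in km⁻¹ = c in m⁻¹ × 1000):
Invert Athy's law: z = ln(phi₀/phi) / c
z = ln(0.49/0.18) / 0.32 = ln(2.722) / 0.32 = 1.0014 / 0.32 = 3.130 km

3130 m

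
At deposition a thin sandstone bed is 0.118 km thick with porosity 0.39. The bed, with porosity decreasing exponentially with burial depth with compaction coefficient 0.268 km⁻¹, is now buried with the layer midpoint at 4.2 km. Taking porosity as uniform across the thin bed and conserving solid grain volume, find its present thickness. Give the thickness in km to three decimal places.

0.082 km

Porosity at 4.2 km: φ = 0.39·exp(−0.268×4.2) = 0.1265
Solid-volume conservation: h(1−φ) = h₀(1−φ₀) ⇒ h = h₀·(1−φ₀)/(1−φ)
h = 0.118 × (1 − 0.39)/(1 − 0.1265) = 0.118 × 0.6984 = 0.0824 km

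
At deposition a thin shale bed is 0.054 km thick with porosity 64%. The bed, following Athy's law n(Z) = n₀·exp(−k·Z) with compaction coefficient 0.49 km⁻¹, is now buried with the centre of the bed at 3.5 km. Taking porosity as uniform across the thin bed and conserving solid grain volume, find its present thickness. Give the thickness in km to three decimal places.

Porosity at 3.5 km: n = 0.64·exp(−0.49×3.5) = 0.1152
Solid-volume conservation: h(1−n) = h₀(1−n₀) ⇒ h = h₀·(1−n₀)/(1−n)
h = 0.054 × (1 − 0.64)/(1 − 0.1152) = 0.054 × 0.4069 = 0.0220 km

0.022 km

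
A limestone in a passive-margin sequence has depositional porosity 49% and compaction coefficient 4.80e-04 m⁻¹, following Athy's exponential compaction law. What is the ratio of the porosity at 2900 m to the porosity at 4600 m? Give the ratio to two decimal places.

Working in km (1 km = 1000 m; c in km⁻¹ = c in m⁻¹ × 1000):
n(d₁)/n(d₂) = e^(−c·d₁)/e^(−c·d₂) = e^{c(d₂−d₁)}
= exp(0.48 × 1.7) = exp(0.816) = 2.2614

2.26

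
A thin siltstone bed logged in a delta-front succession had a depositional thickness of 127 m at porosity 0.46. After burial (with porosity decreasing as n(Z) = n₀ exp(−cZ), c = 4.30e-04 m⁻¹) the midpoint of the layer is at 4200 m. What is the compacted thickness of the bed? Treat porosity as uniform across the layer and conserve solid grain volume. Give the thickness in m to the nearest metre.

Working in km (1 km = 1000 m; c in km⁻¹ = c in m⁻¹ × 1000):
Porosity at 4.2 km: n = 0.46·exp(−0.43×4.2) = 0.0756
Solid-volume conservation: h(1−n) = h₀(1−n₀) ⇒ h = h₀·(1−n₀)/(1−n)
h = 0.127 × (1 − 0.46)/(1 − 0.0756) = 0.127 × 0.5842 = 0.0742 km

74 m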